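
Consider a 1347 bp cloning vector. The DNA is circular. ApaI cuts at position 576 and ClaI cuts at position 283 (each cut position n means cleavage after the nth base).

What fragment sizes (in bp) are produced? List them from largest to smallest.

Combined cut positions (sorted): 283, 576.
Circular molecule, 2 cuts → 2 fragments:
  576 − 283 = 293 bp
  wrap: 1347 − 576 + 283 = 1054 bp
Sorted largest to smallest: 1054, 293 bp.

1054, 293 bp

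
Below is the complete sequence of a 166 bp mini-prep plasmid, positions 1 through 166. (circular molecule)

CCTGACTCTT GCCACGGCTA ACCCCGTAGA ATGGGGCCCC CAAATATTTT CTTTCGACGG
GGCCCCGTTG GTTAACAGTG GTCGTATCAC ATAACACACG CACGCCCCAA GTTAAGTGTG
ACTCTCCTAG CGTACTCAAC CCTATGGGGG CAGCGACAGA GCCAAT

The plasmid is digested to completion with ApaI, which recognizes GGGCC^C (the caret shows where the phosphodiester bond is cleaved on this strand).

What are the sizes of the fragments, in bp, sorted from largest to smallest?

ApaI sites (GGGCCC) start at positions 34, 60.
ApaI cuts after base 5 of each site (before the last base), so after positions 38, 64.
Circular molecule, 2 cuts → 2 fragments:
  39–64 → 26 bp
  65–166 then 1–38 → 102 + 38 = 140 bp
Sorted largest to smallest: 140, 26 bp.

140, 26 bp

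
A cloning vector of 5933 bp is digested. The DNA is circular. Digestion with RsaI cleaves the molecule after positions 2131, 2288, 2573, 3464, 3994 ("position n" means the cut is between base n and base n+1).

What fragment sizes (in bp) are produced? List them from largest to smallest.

4070, 891, 530, 285, 157 bp

Circular molecule, 5 cuts → 5 fragments:
  2288 − 2131 = 157 bp
  2573 − 2288 = 285 bp
  3464 − 2573 = 891 bp
  3994 − 3464 = 530 bp
  wrap: 5933 − 3994 + 2131 = 4070 bp
Sorted largest to smallest: 4070, 891, 530, 285, 157 bp.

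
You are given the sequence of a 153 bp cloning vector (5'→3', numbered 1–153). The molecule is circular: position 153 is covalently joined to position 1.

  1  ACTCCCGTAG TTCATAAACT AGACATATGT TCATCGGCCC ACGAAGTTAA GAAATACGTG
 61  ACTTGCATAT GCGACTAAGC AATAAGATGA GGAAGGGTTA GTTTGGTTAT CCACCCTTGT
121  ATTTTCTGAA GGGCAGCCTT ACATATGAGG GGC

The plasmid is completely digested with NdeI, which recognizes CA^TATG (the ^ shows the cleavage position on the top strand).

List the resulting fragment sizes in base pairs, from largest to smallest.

76, 42, 35 bp

NdeI sites (CATATG) start at positions 24, 66, 142.
NdeI cuts after base 2 of each site, so after positions 25, 67, 143.
Circular molecule, 3 cuts → 3 fragments:
  26–67 → 42 bp
  68–143 → 76 bp
  144–153 then 1–25 → 10 + 25 = 35 bp
Sorted largest to smallest: 76, 42, 35 bp.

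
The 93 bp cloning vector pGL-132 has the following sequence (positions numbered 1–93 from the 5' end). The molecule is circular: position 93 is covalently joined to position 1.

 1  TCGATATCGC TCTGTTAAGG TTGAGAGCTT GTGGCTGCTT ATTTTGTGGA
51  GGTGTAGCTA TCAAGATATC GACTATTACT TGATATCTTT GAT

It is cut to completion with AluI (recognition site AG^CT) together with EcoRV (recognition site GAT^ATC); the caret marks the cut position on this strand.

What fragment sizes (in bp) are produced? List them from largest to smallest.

30, 22, 17, 14, 10 bp

AluI sites (AGCT) start at positions 26, 56.
AluI cuts after base 2 of each site, so after positions 27, 57.
EcoRV sites (GATATC) start at positions 3, 65, 82.
EcoRV cuts after base 3 of each site, so after positions 5, 67, 84.
Combined cut positions: 5, 27, 57, 67, 84.
Circular molecule, 5 cuts → 5 fragments:
  6–27 → 22 bp
  28–57 → 30 bp
  58–67 → 10 bp
  68–84 → 17 bp
  85–93 then 1–5 → 9 + 5 = 14 bp
Sorted largest to smallest: 30, 22, 17, 14, 10 bp.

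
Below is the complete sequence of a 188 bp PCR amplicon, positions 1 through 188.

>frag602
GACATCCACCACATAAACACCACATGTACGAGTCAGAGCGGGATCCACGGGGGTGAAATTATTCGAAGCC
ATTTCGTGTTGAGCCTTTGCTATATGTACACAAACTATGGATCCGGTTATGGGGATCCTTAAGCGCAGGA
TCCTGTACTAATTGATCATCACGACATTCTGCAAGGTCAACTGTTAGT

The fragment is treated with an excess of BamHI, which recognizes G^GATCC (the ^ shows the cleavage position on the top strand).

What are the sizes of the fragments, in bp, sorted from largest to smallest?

BamHI sites (GGATCC) start at positions 41, 109, 123, 138.
BamHI cuts after the first base of each site, so after positions 41, 109, 123, 138.
Linear molecule, 4 cuts → 5 fragments:
  1–41 → 41 bp
  42–109 → 68 bp
  110–123 → 14 bp
  124–138 → 15 bp
  139–188 → 50 bp
Sorted largest to smallest: 68, 50, 41, 15, 14 bp.

68, 50, 41, 15, 14 bp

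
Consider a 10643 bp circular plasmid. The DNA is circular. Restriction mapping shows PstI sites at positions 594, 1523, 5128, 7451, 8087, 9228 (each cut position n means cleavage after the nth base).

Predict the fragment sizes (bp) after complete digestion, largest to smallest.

3605, 2323, 2009, 1141, 929, 636 bp

Circular molecule, 6 cuts → 6 fragments:
  1523 − 594 = 929 bp
  5128 − 1523 = 3605 bp
  7451 − 5128 = 2323 bp
  8087 − 7451 = 636 bp
  9228 − 8087 = 1141 bp
  wrap: 10643 − 9228 + 594 = 2009 bp
Sorted largest to smallest: 3605, 2323, 2009, 1141, 929, 636 bp.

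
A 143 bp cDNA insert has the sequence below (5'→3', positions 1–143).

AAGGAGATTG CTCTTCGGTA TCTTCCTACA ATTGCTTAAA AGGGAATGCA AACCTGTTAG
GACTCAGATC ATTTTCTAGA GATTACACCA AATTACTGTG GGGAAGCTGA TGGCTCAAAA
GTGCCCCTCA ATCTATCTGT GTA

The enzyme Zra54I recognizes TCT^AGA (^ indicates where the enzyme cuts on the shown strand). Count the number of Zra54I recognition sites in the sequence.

TCTAGA occurs starting at position 75.
Zra54I cuts at 1 site.

1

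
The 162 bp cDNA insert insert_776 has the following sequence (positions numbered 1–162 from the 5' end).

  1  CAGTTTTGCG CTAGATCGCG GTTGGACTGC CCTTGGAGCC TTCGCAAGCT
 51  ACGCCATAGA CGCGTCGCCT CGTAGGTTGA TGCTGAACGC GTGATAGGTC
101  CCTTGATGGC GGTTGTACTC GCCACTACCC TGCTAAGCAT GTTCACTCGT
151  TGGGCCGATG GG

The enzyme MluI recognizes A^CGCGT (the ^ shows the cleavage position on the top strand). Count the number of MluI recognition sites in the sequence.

ACGCGT occurs starting at positions 60, 87.
MluI cuts at 2 sites.

2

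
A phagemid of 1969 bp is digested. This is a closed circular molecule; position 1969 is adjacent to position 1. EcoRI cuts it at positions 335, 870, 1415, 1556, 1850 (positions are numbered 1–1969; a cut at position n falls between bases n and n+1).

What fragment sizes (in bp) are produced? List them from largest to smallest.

545, 535, 454, 294, 141 bp

Circular molecule, 5 cuts → 5 fragments:
  870 − 335 = 535 bp
  1415 − 870 = 545 bp
  1556 − 1415 = 141 bp
  1850 − 1556 = 294 bp
  wrap: 1969 − 1850 + 335 = 454 bp
Sorted largest to smallest: 545, 535, 454, 294, 141 bp.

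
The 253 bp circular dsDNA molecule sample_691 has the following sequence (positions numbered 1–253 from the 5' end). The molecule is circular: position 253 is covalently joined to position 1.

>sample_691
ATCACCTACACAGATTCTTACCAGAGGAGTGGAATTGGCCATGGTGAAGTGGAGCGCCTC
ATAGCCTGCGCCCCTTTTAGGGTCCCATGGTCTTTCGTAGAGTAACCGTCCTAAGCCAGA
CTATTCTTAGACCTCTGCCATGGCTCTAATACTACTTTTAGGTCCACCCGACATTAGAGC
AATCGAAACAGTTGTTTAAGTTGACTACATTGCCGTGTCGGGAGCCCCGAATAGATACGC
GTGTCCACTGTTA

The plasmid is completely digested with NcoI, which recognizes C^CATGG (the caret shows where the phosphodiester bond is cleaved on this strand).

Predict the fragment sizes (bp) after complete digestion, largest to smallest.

154, 53, 46 bp

NcoI sites (CCATGG) start at positions 39, 85, 138.
NcoI cuts after the first base of each site, so after positions 39, 85, 138.
Circular molecule, 3 cuts → 3 fragments:
  40–85 → 46 bp
  86–138 → 53 bp
  139–253 then 1–39 → 115 + 39 = 154 bp
Sorted largest to smallest: 154, 53, 46 bp.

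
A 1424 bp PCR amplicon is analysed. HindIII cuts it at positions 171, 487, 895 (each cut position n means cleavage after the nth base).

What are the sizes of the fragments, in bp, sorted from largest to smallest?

Linear molecule, 3 cuts → 4 fragments:
  171 − 0 = 171 bp
  487 − 171 = 316 bp
  895 − 487 = 408 bp
  1424 − 895 = 529 bp
Sorted largest to smallest: 529, 408, 316, 171 bp.

529, 408, 316, 171 bp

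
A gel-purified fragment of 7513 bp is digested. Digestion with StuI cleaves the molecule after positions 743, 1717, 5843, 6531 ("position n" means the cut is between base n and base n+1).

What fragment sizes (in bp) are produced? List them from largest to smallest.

Linear molecule, 4 cuts → 5 fragments:
  743 − 0 = 743 bp
  1717 − 743 = 974 bp
  5843 − 1717 = 4126 bp
  6531 − 5843 = 688 bp
  7513 − 6531 = 982 bp
Sorted largest to smallest: 4126, 982, 974, 743, 688 bp.

4126, 982, 974, 743, 688 bp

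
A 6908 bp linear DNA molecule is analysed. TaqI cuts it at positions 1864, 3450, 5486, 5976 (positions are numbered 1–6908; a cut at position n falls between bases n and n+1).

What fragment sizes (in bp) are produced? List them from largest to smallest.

2036, 1864, 1586, 932, 490 bp

Linear molecule, 4 cuts → 5 fragments:
  1864 − 0 = 1864 bp
  3450 − 1864 = 1586 bp
  5486 − 3450 = 2036 bp
  5976 − 5486 = 490 bp
  6908 − 5976 = 932 bp
Sorted largest to smallest: 2036, 1864, 1586, 932, 490 bp.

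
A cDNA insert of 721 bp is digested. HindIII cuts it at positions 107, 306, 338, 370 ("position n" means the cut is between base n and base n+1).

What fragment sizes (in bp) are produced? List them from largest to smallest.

Linear molecule, 4 cuts → 5 fragments:
  107 − 0 = 107 bp
  306 − 107 = 199 bp
  338 − 306 = 32 bp
  370 − 338 = 32 bp
  721 − 370 = 351 bp
Sorted largest to smallest: 351, 199, 107, 32, 32 bp.

351, 199, 107, 32, 32 bp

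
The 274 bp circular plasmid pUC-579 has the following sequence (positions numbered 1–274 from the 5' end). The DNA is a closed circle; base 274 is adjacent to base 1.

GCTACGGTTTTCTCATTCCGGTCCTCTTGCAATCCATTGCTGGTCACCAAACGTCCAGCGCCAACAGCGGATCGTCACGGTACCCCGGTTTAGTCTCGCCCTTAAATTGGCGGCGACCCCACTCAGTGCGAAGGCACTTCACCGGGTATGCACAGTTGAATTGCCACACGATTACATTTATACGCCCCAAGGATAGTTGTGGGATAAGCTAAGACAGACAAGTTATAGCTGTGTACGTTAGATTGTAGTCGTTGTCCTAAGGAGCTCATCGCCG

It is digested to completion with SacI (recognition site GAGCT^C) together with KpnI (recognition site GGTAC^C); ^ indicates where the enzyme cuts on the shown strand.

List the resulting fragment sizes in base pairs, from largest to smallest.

The SacI site (GAGCTC) starts at position 262.
SacI cuts after base 5 of each site (before the last base), so after position 266.
The KpnI site (GGTACC) starts at position 79.
KpnI cuts after base 5 of each site (before the last base), so after position 83.
Combined cut positions: 83, 266.
Circular molecule, 2 cuts → 2 fragments:
  84–266 → 183 bp
  267–274 then 1–83 → 8 + 83 = 91 bp
Sorted largest to smallest: 183, 91 bp.

183, 91 bp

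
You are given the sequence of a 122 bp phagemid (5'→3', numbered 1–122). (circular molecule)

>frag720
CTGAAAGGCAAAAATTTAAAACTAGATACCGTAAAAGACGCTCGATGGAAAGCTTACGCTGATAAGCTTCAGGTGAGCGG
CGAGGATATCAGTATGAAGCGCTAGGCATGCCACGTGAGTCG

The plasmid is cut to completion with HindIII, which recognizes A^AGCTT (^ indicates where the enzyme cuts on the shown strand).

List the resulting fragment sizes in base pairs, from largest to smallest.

108, 14 bp

HindIII sites (AAGCTT) start at positions 50, 64.
HindIII cuts after the first base of each site, so after positions 50, 64.
Circular molecule, 2 cuts → 2 fragments:
  51–64 → 14 bp
  65–122 then 1–50 → 58 + 50 = 108 bp
Sorted largest to smallest: 108, 14 bp.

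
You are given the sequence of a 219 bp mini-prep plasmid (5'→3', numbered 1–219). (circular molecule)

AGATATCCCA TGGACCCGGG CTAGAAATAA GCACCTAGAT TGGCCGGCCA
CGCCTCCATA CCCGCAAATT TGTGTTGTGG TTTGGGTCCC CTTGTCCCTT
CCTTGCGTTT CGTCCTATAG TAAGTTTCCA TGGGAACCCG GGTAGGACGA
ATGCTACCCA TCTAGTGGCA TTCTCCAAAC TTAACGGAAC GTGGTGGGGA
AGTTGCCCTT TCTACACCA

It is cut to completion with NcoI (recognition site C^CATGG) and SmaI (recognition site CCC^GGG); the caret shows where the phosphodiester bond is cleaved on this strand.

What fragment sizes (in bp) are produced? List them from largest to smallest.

111, 88, 11, 9 bp

NcoI sites (CCATGG) start at positions 8, 128.
NcoI cuts after the first base of each site, so after positions 8, 128.
SmaI sites (CCCGGG) start at positions 15, 137.
SmaI cuts after base 3 of each site, so after positions 17, 139.
Combined cut positions: 8, 17, 128, 139.
Circular molecule, 4 cuts → 4 fragments:
  9–17 → 9 bp
  18–128 → 111 bp
  129–139 → 11 bp
  140–219 then 1–8 → 80 + 8 = 88 bp
Sorted largest to smallest: 111, 88, 11, 9 bp.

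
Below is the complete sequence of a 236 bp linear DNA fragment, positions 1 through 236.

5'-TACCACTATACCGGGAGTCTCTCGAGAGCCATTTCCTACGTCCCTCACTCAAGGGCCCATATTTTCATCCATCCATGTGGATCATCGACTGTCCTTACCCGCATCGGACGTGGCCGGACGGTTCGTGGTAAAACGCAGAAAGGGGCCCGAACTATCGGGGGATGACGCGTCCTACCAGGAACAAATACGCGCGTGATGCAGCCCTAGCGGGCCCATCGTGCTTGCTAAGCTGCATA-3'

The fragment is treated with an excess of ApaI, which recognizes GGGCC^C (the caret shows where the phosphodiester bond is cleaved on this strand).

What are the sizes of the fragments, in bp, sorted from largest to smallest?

90, 66, 57, 23 bp

ApaI sites (GGGCCC) start at positions 53, 143, 209.
ApaI cuts after base 5 of each site (before the last base), so after positions 57, 147, 213.
Linear molecule, 3 cuts → 4 fragments:
  1–57 → 57 bp
  58–147 → 90 bp
  148–213 → 66 bp
  214–236 → 23 bp
Sorted largest to smallest: 90, 66, 57, 23 bp.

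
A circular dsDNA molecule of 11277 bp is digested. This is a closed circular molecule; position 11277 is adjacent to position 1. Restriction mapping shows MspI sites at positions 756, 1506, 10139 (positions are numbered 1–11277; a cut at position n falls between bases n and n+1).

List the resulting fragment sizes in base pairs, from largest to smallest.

8633, 1894, 750 bp

Circular molecule, 3 cuts → 3 fragments:
  1506 − 756 = 750 bp
  10139 − 1506 = 8633 bp
  wrap: 11277 − 10139 + 756 = 1894 bp
Sorted largest to smallest: 8633, 1894, 750 bp.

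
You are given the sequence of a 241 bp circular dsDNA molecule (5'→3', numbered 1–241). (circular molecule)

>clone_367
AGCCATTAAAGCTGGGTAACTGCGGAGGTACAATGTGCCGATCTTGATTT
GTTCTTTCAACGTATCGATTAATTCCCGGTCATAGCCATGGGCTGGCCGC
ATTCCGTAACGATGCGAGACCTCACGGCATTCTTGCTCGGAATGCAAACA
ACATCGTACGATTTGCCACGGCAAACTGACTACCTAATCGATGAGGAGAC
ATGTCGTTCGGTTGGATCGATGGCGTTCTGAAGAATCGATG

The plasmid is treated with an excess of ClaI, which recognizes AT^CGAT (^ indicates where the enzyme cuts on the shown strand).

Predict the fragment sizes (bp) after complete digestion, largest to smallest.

123, 70, 29, 19 bp

ClaI sites (ATCGAT) start at positions 64, 187, 216, 235.
ClaI cuts after base 2 of each site, so after positions 65, 188, 217, 236.
Circular molecule, 4 cuts → 4 fragments:
  66–188 → 123 bp
  189–217 → 29 bp
  218–236 → 19 bp
  237–241 then 1–65 → 5 + 65 = 70 bp
Sorted largest to smallest: 123, 70, 29, 19 bp.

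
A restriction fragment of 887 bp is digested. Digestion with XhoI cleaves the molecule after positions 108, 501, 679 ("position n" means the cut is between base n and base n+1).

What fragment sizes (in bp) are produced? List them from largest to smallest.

393, 208, 178, 108 bp

Linear molecule, 3 cuts → 4 fragments:
  108 − 0 = 108 bp
  501 − 108 = 393 bp
  679 − 501 = 178 bp
  887 − 679 = 208 bp
Sorted largest to smallest: 393, 208, 178, 108 bp.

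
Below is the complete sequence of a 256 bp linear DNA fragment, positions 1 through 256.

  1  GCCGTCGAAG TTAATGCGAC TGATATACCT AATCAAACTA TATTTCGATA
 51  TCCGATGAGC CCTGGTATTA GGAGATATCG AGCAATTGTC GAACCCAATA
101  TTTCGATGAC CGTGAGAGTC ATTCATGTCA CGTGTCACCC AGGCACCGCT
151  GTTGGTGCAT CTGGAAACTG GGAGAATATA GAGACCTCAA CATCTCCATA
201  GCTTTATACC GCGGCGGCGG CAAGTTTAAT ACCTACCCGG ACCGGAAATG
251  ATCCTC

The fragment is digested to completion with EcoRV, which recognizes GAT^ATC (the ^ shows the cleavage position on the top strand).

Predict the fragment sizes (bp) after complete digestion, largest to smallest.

EcoRV sites (GATATC) start at positions 47, 74.
EcoRV cuts after base 3 of each site, so after positions 49, 76.
Linear molecule, 2 cuts → 3 fragments:
  1–49 → 49 bp
  50–76 → 27 bp
  77–256 → 180 bp
Sorted largest to smallest: 180, 49, 27 bp.

180, 49, 27 bp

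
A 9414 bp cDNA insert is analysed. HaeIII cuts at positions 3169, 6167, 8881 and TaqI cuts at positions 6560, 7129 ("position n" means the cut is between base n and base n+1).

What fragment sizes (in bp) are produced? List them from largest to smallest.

Combined cut positions (sorted): 3169, 6167, 6560, 7129, 8881.
Linear molecule, 5 cuts → 6 fragments:
  3169 − 0 = 3169 bp
  6167 − 3169 = 2998 bp
  6560 − 6167 = 393 bp
  7129 − 6560 = 569 bp
  8881 − 7129 = 1752 bp
  9414 − 8881 = 533 bp
Sorted largest to smallest: 3169, 2998, 1752, 569, 533, 393 bp.

3169, 2998, 1752, 569, 533, 393 bp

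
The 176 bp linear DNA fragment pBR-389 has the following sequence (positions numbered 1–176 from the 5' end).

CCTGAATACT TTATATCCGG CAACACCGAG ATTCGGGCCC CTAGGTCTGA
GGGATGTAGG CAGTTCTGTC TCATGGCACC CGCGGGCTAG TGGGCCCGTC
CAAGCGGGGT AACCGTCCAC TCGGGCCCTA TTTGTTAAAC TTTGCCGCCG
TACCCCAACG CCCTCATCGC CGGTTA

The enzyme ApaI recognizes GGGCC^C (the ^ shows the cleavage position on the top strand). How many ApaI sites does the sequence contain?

3

GGGCCC occurs starting at positions 35, 92, 123.
ApaI cuts at 3 sites.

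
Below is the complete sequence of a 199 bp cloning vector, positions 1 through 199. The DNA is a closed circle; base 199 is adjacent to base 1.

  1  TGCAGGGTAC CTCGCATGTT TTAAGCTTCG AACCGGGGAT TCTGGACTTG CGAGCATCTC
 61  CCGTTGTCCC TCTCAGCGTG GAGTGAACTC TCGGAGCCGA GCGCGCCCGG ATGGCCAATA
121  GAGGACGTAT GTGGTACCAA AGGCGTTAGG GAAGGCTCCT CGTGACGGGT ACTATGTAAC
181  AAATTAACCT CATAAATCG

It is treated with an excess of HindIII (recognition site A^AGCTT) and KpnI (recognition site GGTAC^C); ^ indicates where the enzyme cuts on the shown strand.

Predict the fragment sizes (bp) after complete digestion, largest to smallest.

114, 72, 13 bp

The HindIII site (AAGCTT) starts at position 23.
HindIII cuts after the first base of each site, so after position 23.
KpnI sites (GGTACC) start at positions 6, 133.
KpnI cuts after base 5 of each site (before the last base), so after positions 10, 137.
Combined cut positions: 10, 23, 137.
Circular molecule, 3 cuts → 3 fragments:
  11–23 → 13 bp
  24–137 → 114 bp
  138–199 then 1–10 → 62 + 10 = 72 bp
Sorted largest to smallest: 114, 72, 13 bp.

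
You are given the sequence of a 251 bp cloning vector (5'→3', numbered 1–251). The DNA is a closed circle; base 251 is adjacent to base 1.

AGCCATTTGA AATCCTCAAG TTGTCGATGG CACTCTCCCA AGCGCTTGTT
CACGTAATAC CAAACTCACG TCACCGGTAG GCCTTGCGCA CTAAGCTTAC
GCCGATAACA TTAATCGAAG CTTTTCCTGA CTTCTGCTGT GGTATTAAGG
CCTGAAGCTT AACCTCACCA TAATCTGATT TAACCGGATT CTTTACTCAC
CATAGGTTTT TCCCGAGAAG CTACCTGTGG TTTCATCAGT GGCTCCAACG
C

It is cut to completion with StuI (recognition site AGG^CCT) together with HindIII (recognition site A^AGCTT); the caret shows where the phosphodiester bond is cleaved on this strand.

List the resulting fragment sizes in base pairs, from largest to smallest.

StuI sites (AGGCCT) start at positions 79, 148.
StuI cuts after base 3 of each site, so after positions 81, 150.
HindIII sites (AAGCTT) start at positions 93, 118, 155.
HindIII cuts after the first base of each site, so after positions 93, 118, 155.
Combined cut positions: 81, 93, 118, 150, 155.
Circular molecule, 5 cuts → 5 fragments:
  82–93 → 12 bp
  94–118 → 25 bp
  119–150 → 32 bp
  151–155 → 5 bp
  156–251 then 1–81 → 96 + 81 = 177 bp
Sorted largest to smallest: 177, 32, 25, 12, 5 bp.

177, 32, 25, 12, 5 bp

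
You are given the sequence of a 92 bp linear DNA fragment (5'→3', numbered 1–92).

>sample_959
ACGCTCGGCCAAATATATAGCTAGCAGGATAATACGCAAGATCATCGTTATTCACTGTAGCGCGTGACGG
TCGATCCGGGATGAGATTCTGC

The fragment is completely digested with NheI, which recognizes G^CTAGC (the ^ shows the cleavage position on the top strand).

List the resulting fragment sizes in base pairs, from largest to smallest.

The NheI site (GCTAGC) starts at position 20.
NheI cuts after the first base of each site, so after position 20.
Linear molecule, 1 cut → 2 fragments:
  1–20 → 20 bp
  21–92 → 72 bp
Sorted largest to smallest: 72, 20 bp.

72, 20 bp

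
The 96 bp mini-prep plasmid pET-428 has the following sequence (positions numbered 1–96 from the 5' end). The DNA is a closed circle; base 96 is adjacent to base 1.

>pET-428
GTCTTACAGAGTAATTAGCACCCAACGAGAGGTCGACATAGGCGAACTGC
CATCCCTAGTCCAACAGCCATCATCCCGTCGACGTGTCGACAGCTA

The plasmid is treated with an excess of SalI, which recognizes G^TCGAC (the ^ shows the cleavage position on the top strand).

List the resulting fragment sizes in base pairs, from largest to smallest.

SalI sites (GTCGAC) start at positions 32, 78, 86.
SalI cuts after the first base of each site, so after positions 32, 78, 86.
Circular molecule, 3 cuts → 3 fragments:
  33–78 → 46 bp
  79–86 → 8 bp
  87–96 then 1–32 → 10 + 32 = 42 bp
Sorted largest to smallest: 46, 42, 8 bp.

46, 42, 8 bp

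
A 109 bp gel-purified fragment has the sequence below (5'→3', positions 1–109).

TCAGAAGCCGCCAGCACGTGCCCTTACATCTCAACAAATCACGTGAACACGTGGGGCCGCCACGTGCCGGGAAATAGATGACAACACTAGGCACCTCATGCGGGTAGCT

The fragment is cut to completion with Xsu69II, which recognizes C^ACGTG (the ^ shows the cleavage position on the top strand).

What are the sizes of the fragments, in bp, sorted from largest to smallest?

Xsu69II sites (CACGTG) start at positions 15, 40, 48, 61.
Xsu69II cuts after the first base of each site, so after positions 15, 40, 48, 61.
Linear molecule, 4 cuts → 5 fragments:
  1–15 → 15 bp
  16–40 → 25 bp
  41–48 → 8 bp
  49–61 → 13 bp
  62–109 → 48 bp
Sorted largest to smallest: 48, 25, 15, 13, 8 bp.

48, 25, 15, 13, 8 bp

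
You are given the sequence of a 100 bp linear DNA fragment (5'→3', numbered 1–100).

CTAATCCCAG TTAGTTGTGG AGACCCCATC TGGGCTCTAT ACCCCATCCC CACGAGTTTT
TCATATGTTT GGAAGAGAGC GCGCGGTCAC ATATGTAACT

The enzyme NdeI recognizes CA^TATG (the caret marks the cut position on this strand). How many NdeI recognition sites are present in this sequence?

CATATG occurs starting at positions 62, 90.
NdeI cuts at 2 sites.

2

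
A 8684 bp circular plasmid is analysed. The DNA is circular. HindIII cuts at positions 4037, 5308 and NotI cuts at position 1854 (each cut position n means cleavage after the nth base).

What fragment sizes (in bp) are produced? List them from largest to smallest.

Combined cut positions (sorted): 1854, 4037, 5308.
Circular molecule, 3 cuts → 3 fragments:
  4037 − 1854 = 2183 bp
  5308 − 4037 = 1271 bp
  wrap: 8684 − 5308 + 1854 = 5230 bp
Sorted largest to smallest: 5230, 2183, 1271 bp.

5230, 2183, 1271 bp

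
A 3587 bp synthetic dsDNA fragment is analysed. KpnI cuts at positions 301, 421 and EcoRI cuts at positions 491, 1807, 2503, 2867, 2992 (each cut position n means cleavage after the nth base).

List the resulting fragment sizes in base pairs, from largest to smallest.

1316, 696, 595, 364, 301, 125, 120, 70 bp

Combined cut positions (sorted): 301, 421, 491, 1807, 2503, 2867, 2992.
Linear molecule, 7 cuts → 8 fragments:
  301 − 0 = 301 bp
  421 − 301 = 120 bp
  491 − 421 = 70 bp
  1807 − 491 = 1316 bp
  2503 − 1807 = 696 bp
  2867 − 2503 = 364 bp
  2992 − 2867 = 125 bp
  3587 − 2992 = 595 bp
Sorted largest to smallest: 1316, 696, 595, 364, 301, 125, 120, 70 bp.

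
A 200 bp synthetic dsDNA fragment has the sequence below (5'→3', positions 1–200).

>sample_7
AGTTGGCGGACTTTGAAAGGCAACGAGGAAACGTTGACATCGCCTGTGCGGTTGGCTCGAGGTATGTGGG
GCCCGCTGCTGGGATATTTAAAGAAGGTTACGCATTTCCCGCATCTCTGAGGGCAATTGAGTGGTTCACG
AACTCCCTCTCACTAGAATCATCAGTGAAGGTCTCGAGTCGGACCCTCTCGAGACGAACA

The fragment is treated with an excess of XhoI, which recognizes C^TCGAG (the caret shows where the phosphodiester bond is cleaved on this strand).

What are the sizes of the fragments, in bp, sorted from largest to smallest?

XhoI sites (CTCGAG) start at positions 56, 173, 188.
XhoI cuts after the first base of each site, so after positions 56, 173, 188.
Linear molecule, 3 cuts → 4 fragments:
  1–56 → 56 bp
  57–173 → 117 bp
  174–188 → 15 bp
  189–200 → 12 bp
Sorted largest to smallest: 117, 56, 15, 12 bp.

117, 56, 15, 12 bp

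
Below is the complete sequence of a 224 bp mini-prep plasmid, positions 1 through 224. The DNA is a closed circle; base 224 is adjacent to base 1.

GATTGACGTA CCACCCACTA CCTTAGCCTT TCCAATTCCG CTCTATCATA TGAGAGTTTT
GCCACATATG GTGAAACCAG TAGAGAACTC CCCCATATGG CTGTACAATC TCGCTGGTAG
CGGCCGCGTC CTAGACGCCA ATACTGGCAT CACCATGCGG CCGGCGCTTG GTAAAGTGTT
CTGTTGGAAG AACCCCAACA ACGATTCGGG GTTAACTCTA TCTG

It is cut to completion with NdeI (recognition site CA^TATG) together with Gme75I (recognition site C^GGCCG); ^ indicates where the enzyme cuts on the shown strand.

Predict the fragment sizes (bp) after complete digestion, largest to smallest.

NdeI sites (CATATG) start at positions 47, 65, 94.
NdeI cuts after base 2 of each site, so after positions 48, 66, 95.
Gme75I sites (CGGCCG) start at positions 121, 158.
Gme75I cuts after the first base of each site, so after positions 121, 158.
Combined cut positions: 48, 66, 95, 121, 158.
Circular molecule, 5 cuts → 5 fragments:
  49–66 → 18 bp
  67–95 → 29 bp
  96–121 → 26 bp
  122–158 → 37 bp
  159–224 then 1–48 → 66 + 48 = 114 bp
Sorted largest to smallest: 114, 37, 29, 26, 18 bp.

114, 37, 29, 26, 18 bp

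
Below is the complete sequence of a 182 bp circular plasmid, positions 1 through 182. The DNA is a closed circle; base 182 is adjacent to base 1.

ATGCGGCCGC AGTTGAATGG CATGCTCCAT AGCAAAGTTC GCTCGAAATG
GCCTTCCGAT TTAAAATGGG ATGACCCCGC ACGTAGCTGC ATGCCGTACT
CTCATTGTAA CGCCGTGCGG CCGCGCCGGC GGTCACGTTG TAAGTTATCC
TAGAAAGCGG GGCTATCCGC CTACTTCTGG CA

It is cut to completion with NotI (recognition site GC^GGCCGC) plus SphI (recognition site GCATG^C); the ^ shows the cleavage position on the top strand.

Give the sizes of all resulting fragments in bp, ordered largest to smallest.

69, 68, 25, 20 bp

NotI sites (GCGGCCGC) start at positions 3, 117.
NotI cuts after base 2 of each site, so after positions 4, 118.
SphI sites (GCATGC) start at positions 20, 89.
SphI cuts after base 5 of each site (before the last base), so after positions 24, 93.
Combined cut positions: 4, 24, 93, 118.
Circular molecule, 4 cuts → 4 fragments:
  5–24 → 20 bp
  25–93 → 69 bp
  94–118 → 25 bp
  119–182 then 1–4 → 64 + 4 = 68 bp
Sorted largest to smallest: 69, 68, 25, 20 bp.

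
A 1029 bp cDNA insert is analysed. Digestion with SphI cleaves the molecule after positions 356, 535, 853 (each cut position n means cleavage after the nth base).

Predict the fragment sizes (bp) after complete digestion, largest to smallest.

Linear molecule, 3 cuts → 4 fragments:
  356 − 0 = 356 bp
  535 − 356 = 179 bp
  853 − 535 = 318 bp
  1029 − 853 = 176 bp
Sorted largest to smallest: 356, 318, 179, 176 bp.

356, 318, 179, 176 bp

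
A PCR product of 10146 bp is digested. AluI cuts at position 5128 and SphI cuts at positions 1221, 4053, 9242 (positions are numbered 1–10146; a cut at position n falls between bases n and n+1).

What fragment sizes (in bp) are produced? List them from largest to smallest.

4114, 2832, 1221, 1075, 904 bp

Combined cut positions (sorted): 1221, 4053, 5128, 9242.
Linear molecule, 4 cuts → 5 fragments:
  1221 − 0 = 1221 bp
  4053 − 1221 = 2832 bp
  5128 − 4053 = 1075 bp
  9242 − 5128 = 4114 bp
  10146 − 9242 = 904 bp
Sorted largest to smallest: 4114, 2832, 1221, 1075, 904 bp.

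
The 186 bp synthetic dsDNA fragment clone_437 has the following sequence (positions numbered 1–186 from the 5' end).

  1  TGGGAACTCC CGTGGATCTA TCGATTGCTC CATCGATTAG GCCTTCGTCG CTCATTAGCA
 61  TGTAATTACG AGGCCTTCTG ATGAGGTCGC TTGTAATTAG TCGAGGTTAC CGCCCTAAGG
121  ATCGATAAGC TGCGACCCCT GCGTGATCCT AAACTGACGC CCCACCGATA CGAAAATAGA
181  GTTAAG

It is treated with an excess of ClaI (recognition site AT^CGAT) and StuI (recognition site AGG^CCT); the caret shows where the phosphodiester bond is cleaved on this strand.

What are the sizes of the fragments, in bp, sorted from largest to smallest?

64, 49, 32, 21, 12, 8 bp

ClaI sites (ATCGAT) start at positions 20, 32, 121.
ClaI cuts after base 2 of each site, so after positions 21, 33, 122.
StuI sites (AGGCCT) start at positions 39, 71.
StuI cuts after base 3 of each site, so after positions 41, 73.
Combined cut positions: 21, 33, 41, 73, 122.
Linear molecule, 5 cuts → 6 fragments:
  1–21 → 21 bp
  22–33 → 12 bp
  34–41 → 8 bp
  42–73 → 32 bp
  74–122 → 49 bp
  123–186 → 64 bp
Sorted largest to smallest: 64, 49, 32, 21, 12, 8 bp.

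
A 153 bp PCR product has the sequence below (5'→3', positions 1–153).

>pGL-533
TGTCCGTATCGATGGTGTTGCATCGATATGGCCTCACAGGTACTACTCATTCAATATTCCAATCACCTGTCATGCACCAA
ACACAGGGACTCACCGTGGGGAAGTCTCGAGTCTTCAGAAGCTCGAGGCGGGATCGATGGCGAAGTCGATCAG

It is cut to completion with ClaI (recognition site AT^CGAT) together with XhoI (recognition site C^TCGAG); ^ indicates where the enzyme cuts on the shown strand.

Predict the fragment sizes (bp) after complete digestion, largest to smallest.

ClaI sites (ATCGAT) start at positions 8, 22, 133.
ClaI cuts after base 2 of each site, so after positions 9, 23, 134.
XhoI sites (CTCGAG) start at positions 106, 122.
XhoI cuts after the first base of each site, so after positions 106, 122.
Combined cut positions: 9, 23, 106, 122, 134.
Linear molecule, 5 cuts → 6 fragments:
  1–9 → 9 bp
  10–23 → 14 bp
  24–106 → 83 bp
  107–122 → 16 bp
  123–134 → 12 bp
  135–153 → 19 bp
Sorted largest to smallest: 83, 19, 16, 14, 12, 9 bp.

83, 19, 16, 14, 12, 9 bp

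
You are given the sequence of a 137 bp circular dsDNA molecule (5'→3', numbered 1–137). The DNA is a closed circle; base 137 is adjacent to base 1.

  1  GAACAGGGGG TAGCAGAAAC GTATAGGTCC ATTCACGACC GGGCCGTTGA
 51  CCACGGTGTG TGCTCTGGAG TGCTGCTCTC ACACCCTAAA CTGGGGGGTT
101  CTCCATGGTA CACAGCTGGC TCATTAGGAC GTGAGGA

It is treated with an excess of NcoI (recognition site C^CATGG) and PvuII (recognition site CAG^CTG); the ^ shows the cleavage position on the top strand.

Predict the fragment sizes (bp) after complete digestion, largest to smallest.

The NcoI site (CCATGG) starts at position 103.
NcoI cuts after the first base of each site, so after position 103.
The PvuII site (CAGCTG) starts at position 113.
PvuII cuts after base 3 of each site, so after position 115.
Combined cut positions: 103, 115.
Circular molecule, 2 cuts → 2 fragments:
  104–115 → 12 bp
  116–137 then 1–103 → 22 + 103 = 125 bp
Sorted largest to smallest: 125, 12 bp.

125, 12 bp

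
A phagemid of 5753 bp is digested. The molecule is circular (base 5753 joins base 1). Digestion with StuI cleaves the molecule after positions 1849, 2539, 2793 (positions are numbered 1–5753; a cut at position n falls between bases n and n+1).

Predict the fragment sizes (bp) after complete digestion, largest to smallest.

4809, 690, 254 bp

Circular molecule, 3 cuts → 3 fragments:
  2539 − 1849 = 690 bp
  2793 − 2539 = 254 bp
  wrap: 5753 − 2793 + 1849 = 4809 bp
Sorted largest to smallest: 4809, 690, 254 bp.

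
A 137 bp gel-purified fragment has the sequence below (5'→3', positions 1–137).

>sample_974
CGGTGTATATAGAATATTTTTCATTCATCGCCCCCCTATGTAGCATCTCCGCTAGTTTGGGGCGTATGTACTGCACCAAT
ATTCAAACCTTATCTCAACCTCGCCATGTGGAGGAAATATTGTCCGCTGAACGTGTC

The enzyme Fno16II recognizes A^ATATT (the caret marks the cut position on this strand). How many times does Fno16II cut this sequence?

AATATT occurs starting at positions 13, 78, 116.
Fno16II cuts at 3 sites.

3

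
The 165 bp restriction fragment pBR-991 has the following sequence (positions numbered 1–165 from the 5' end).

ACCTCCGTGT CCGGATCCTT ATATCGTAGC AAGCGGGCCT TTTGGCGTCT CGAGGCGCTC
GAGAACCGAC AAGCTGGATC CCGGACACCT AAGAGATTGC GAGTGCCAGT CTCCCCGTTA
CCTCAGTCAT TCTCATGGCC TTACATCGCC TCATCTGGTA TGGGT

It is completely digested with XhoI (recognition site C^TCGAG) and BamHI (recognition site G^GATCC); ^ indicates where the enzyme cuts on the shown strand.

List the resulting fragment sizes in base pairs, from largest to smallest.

XhoI sites (CTCGAG) start at positions 49, 58.
XhoI cuts after the first base of each site, so after positions 49, 58.
BamHI sites (GGATCC) start at positions 13, 76.
BamHI cuts after the first base of each site, so after positions 13, 76.
Combined cut positions: 13, 49, 58, 76.
Linear molecule, 4 cuts → 5 fragments:
  1–13 → 13 bp
  14–49 → 36 bp
  50–58 → 9 bp
  59–76 → 18 bp
  77–165 → 89 bp
Sorted largest to smallest: 89, 36, 18, 13, 9 bp.

89, 36, 18, 13, 9 bp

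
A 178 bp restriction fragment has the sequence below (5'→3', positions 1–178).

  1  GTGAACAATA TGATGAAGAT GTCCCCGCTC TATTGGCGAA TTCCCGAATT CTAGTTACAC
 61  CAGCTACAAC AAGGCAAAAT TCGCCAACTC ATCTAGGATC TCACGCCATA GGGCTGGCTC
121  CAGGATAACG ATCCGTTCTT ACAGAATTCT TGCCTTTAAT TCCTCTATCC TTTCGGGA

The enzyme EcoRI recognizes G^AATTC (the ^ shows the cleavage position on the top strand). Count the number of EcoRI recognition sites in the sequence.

GAATTC occurs starting at positions 38, 46, 144.
EcoRI cuts at 3 sites.

3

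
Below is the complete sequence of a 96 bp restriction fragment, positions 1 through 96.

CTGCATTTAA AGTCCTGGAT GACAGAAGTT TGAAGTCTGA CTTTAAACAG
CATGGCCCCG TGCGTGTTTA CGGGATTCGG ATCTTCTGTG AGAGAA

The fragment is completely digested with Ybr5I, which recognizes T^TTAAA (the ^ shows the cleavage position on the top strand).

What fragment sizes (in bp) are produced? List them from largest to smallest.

Ybr5I sites (TTTAAA) start at positions 6, 42.
Ybr5I cuts after the first base of each site, so after positions 6, 42.
Linear molecule, 2 cuts → 3 fragments:
  1–6 → 6 bp
  7–42 → 36 bp
  43–96 → 54 bp
Sorted largest to smallest: 54, 36, 6 bp.

54, 36, 6 bp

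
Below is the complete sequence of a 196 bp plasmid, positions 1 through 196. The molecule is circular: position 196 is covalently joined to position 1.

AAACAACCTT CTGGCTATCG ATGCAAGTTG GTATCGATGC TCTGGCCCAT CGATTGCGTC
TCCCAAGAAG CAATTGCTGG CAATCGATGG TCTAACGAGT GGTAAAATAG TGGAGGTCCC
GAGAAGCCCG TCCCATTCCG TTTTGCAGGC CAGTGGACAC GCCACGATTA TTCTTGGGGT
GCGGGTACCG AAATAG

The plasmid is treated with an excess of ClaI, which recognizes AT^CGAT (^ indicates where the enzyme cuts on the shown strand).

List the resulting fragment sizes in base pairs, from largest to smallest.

ClaI sites (ATCGAT) start at positions 17, 33, 49, 83.
ClaI cuts after base 2 of each site, so after positions 18, 34, 50, 84.
Circular molecule, 4 cuts → 4 fragments:
  19–34 → 16 bp
  35–50 → 16 bp
  51–84 → 34 bp
  85–196 then 1–18 → 112 + 18 = 130 bp
Sorted largest to smallest: 130, 34, 16, 16 bp.

130, 34, 16, 16 bp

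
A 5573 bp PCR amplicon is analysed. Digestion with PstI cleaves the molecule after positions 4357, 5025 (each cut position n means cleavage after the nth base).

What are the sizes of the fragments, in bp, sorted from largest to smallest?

Linear molecule, 2 cuts → 3 fragments:
  4357 − 0 = 4357 bp
  5025 − 4357 = 668 bp
  5573 − 5025 = 548 bp
Sorted largest to smallest: 4357, 668, 548 bp.

4357, 668, 548 bp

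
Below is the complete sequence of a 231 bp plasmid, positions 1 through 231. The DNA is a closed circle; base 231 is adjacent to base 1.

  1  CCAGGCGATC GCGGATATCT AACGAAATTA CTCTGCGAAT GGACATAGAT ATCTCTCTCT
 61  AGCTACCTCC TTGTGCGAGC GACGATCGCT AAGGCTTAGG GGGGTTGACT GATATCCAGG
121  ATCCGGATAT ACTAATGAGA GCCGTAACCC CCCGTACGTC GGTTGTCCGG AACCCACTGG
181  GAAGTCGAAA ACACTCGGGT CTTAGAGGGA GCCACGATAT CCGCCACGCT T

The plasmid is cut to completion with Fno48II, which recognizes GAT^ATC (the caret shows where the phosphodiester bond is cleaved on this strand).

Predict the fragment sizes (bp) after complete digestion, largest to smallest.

Fno48II sites (GATATC) start at positions 14, 48, 111, 216.
Fno48II cuts after base 3 of each site, so after positions 16, 50, 113, 218.
Circular molecule, 4 cuts → 4 fragments:
  17–50 → 34 bp
  51–113 → 63 bp
  114–218 → 105 bp
  219–231 then 1–16 → 13 + 16 = 29 bp
Sorted largest to smallest: 105, 63, 34, 29 bp.

105, 63, 34, 29 bp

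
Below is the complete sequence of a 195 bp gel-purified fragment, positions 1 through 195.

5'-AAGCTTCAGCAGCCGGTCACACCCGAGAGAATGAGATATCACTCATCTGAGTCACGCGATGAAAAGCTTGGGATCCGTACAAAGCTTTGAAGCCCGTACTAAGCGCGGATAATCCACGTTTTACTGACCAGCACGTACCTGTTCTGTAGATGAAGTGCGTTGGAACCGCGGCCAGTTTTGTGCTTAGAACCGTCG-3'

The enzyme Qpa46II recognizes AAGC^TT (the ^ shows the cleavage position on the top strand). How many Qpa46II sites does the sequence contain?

AAGCTT occurs starting at positions 1, 64, 82.
Qpa46II cuts at 3 sites.

3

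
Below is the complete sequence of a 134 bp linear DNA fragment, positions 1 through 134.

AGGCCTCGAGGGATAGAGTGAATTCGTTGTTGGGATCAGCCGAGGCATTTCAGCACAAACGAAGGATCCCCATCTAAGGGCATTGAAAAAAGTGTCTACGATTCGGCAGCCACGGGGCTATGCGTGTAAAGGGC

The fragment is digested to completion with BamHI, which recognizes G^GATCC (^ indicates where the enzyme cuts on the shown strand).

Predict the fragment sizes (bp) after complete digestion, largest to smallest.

70, 64 bp

The BamHI site (GGATCC) starts at position 64.
BamHI cuts after the first base of each site, so after position 64.
Linear molecule, 1 cut → 2 fragments:
  1–64 → 64 bp
  65–134 → 70 bp
Sorted largest to smallest: 70, 64 bp.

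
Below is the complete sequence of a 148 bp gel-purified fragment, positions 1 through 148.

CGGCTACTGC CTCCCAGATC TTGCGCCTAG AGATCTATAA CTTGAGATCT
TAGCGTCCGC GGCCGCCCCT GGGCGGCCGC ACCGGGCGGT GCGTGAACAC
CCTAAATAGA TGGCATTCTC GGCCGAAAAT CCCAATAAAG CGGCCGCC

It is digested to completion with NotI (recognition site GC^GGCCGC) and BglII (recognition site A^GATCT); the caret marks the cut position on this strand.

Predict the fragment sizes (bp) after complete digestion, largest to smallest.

NotI sites (GCGGCCGC) start at positions 59, 73, 140.
NotI cuts after base 2 of each site, so after positions 60, 74, 141.
BglII sites (AGATCT) start at positions 16, 31, 45.
BglII cuts after the first base of each site, so after positions 16, 31, 45.
Combined cut positions: 16, 31, 45, 60, 74, 141.
Linear molecule, 6 cuts → 7 fragments:
  1–16 → 16 bp
  17–31 → 15 bp
  32–45 → 14 bp
  46–60 → 15 bp
  61–74 → 14 bp
  75–141 → 67 bp
  142–148 → 7 bp
Sorted largest to smallest: 67, 16, 15, 15, 14, 14, 7 bp.

67, 16, 15, 15, 14, 14, 7 bp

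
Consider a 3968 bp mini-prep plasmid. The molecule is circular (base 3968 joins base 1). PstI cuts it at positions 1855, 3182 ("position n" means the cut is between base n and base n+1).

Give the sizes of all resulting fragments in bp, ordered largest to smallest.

2641, 1327 bp

Circular molecule, 2 cuts → 2 fragments:
  3182 − 1855 = 1327 bp
  wrap: 3968 − 3182 + 1855 = 2641 bp
Sorted largest to smallest: 2641, 1327 bp.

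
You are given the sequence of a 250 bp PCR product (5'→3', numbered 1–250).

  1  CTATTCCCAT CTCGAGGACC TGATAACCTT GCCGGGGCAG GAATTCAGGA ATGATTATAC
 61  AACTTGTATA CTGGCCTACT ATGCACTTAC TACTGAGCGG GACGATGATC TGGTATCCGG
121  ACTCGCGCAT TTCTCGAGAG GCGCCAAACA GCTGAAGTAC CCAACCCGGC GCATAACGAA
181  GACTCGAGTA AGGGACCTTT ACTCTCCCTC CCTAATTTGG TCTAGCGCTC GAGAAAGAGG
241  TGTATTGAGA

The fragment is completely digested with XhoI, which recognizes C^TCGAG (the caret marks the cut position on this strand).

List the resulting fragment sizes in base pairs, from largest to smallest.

122, 50, 45, 22, 11 bp

XhoI sites (CTCGAG) start at positions 11, 133, 183, 228.
XhoI cuts after the first base of each site, so after positions 11, 133, 183, 228.
Linear molecule, 4 cuts → 5 fragments:
  1–11 → 11 bp
  12–133 → 122 bp
  134–183 → 50 bp
  184–228 → 45 bp
  229–250 → 22 bp
Sorted largest to smallest: 122, 50, 45, 22, 11 bp.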